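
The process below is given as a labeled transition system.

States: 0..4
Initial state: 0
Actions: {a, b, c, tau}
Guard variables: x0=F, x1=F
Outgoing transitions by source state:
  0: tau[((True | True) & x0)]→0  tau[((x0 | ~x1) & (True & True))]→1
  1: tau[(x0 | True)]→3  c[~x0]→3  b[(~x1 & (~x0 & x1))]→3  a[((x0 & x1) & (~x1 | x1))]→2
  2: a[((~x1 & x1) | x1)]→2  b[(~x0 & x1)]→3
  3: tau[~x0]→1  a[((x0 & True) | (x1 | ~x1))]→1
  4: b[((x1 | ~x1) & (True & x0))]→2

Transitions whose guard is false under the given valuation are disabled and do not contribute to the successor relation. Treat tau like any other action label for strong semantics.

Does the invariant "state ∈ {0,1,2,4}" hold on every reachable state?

Answer: INVARIANT VIOLATED at state 3

Trace:
Inv-set: {0,1,2,4}
R = {0,1,3}
  0: ✓
  1: ✓
  3: ✗ unsafe
counterexample path to 3: tau·tau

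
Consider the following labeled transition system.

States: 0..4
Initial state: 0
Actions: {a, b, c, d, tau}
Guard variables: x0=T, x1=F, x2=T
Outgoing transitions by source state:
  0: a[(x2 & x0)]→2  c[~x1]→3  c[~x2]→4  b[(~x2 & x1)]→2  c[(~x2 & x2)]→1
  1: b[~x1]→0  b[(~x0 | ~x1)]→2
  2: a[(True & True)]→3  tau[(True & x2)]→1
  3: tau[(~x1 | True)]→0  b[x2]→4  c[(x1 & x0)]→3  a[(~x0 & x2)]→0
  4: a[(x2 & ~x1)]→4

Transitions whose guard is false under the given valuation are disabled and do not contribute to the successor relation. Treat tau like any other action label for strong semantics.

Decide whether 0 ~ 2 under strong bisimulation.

Answer: NOT BISIMILAR

Working:
Bisimulation quotient by refinement:
  π0 = {{0,1,2,3,4}}
  π1 = {{0},{1},{2},{3},{4}}
stable after 2 split(s): 5 block(s)
0∈{0}, 2∈{2}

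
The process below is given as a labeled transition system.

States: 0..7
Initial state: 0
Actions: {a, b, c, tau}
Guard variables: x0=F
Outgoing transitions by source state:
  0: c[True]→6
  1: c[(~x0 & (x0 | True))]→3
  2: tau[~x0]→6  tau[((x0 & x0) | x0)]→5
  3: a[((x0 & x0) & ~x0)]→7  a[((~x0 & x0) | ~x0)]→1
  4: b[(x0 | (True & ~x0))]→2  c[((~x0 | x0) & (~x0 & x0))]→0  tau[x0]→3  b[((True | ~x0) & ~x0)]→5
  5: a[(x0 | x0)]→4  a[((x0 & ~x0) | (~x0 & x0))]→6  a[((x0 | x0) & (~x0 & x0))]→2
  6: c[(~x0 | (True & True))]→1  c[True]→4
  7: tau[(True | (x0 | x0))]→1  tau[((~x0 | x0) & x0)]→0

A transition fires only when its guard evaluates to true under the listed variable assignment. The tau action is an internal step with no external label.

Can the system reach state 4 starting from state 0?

Answer: REACHABLE

Analysis:
After dropping false guards: 9 live edges.
L0 = {0}
L1 = {6}  cumulative {0,6}
L2 = {1,4}  cumulative {0,1,4,6}
L3 = {2,3,5}  cumulative {0,1,2,3,4,5,6}
Reach set: {0,1,2,3,4,5,6}
witness 4: c·c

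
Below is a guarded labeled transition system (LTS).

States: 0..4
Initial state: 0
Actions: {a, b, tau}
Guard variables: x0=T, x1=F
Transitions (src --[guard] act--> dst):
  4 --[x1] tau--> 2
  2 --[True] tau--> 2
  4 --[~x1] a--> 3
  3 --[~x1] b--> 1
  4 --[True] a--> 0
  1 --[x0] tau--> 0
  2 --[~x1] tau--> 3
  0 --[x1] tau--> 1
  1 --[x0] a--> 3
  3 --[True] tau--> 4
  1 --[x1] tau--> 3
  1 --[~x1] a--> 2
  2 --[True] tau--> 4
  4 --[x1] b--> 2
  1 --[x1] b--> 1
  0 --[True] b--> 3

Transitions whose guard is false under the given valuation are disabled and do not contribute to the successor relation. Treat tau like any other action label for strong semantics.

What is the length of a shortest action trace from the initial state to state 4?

Layered search for 4:
  Layer 0: {0}
  Layer 1: {3}
  Layer 2: {1,4}
4 enters at depth 2; path b·tau

Answer: 2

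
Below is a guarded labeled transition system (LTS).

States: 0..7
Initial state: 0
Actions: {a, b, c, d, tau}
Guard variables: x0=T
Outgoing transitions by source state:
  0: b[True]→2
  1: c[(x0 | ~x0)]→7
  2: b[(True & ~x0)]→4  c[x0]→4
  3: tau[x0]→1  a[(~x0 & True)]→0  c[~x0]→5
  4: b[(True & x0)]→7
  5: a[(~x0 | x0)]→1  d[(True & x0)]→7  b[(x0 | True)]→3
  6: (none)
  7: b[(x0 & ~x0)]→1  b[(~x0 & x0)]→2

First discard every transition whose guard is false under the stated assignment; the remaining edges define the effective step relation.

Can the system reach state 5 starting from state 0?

Answer: UNREACHABLE

Trace:
After dropping false guards: 8 live edges.
depth 0: {0}
depth 1: {2}  cumulative {0,2}
depth 2: {4}  cumulative {0,2,4}
depth 3: {7}  cumulative {0,2,4,7}
Reach set: {0,2,4,7}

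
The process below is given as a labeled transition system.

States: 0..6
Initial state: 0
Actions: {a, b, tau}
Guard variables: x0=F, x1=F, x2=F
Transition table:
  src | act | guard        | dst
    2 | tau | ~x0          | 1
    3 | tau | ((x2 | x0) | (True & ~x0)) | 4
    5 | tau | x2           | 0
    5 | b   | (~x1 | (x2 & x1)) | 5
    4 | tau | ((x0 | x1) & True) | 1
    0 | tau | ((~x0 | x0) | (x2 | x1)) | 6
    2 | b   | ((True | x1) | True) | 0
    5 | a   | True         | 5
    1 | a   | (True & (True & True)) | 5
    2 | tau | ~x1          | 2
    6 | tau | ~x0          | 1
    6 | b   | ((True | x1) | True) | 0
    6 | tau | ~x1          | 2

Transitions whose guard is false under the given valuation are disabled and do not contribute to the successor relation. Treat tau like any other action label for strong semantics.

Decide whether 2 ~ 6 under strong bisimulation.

Answer: BISIMILAR

Trace:
Compute ~ classes (split until stable):
  round 0: {{0,1,2,3,4,5,6}}
  round 1: {{0,3},{1},{2,6},{4},{5}}
  round 2: {{0},{1},{2,6},{3},{4},{5}}
Fixed point at round 3; 6 class(es).
class of 2: {2,6}; class of 6: {2,6}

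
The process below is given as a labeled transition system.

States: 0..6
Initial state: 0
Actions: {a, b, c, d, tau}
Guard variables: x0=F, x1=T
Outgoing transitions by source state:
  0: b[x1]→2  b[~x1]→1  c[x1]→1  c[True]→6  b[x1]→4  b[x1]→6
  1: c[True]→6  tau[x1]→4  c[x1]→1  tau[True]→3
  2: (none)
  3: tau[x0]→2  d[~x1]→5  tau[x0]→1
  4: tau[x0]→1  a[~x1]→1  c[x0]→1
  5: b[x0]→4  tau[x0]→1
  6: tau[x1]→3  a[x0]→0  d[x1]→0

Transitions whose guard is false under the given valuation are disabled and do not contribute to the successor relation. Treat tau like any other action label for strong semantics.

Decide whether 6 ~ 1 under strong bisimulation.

Bisimulation quotient by refinement:
  P[0] = {{0,1,2,3,4,5,6}}
  P[1] = {{0},{1},{2,3,4,5},{6}}
4 equivalence class(es) (converged in 2)
[6]={6}  [1]={1}

Answer: NOT BISIMILAR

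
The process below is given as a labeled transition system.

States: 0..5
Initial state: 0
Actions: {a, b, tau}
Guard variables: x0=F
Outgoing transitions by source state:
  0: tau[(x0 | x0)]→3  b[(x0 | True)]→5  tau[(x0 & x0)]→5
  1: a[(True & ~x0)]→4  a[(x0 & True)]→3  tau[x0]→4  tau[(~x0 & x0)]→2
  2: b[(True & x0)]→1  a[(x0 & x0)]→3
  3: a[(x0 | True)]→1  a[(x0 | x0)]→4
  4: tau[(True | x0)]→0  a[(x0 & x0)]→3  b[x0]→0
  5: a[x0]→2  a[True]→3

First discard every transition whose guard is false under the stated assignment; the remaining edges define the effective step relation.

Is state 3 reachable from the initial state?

Guard filter leaves 5 enabled edge(s).
L0 = {0}
L1 = {5}  cumulative {0,5}
L2 = {3}  cumulative {0,3,5}
L3 = {1}  cumulative {0,1,3,5}
L4 = {4}  cumulative {0,1,3,4,5}
R = {0,1,3,4,5}
trace reaching 3: b·a

Answer: REACHABLE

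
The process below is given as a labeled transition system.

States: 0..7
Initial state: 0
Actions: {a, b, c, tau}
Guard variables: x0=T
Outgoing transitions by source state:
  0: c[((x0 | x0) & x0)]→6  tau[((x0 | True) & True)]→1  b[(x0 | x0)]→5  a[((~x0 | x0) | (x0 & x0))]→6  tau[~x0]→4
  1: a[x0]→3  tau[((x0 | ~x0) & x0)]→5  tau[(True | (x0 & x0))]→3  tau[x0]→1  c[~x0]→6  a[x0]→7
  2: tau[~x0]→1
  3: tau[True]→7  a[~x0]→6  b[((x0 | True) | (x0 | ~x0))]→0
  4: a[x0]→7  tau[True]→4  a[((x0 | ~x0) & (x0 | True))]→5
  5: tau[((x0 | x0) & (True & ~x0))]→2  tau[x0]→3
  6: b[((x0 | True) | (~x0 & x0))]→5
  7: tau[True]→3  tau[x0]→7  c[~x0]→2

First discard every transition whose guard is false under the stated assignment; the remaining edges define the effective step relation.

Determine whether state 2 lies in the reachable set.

Answer: UNREACHABLE

Analysis:
After dropping false guards: 18 live edges.
Layer 0: {0}
Layer 1: {1,5,6}  total {0,1,5,6}
Layer 2: {3,7}  total {0,1,3,5,6,7}
R = {0,1,3,5,6,7}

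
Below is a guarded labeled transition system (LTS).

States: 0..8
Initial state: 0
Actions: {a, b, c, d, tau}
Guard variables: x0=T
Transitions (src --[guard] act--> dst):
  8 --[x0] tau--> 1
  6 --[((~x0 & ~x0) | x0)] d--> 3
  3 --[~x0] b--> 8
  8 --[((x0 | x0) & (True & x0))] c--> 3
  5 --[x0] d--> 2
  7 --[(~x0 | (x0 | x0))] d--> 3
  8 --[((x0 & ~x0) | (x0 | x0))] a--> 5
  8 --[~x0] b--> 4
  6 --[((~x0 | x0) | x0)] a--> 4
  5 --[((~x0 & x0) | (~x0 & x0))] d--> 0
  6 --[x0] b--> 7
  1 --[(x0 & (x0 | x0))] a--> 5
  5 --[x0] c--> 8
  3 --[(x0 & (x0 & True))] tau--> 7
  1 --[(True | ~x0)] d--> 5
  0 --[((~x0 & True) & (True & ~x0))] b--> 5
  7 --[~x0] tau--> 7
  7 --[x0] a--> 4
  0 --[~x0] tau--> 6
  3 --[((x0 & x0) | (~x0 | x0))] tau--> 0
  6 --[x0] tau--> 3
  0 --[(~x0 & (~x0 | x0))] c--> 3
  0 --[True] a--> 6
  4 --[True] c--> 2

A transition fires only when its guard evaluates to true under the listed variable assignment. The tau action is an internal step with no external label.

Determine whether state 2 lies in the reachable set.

After dropping false guards: 17 live edges.
depth 0: {0}
depth 1: {6}  total {0,6}
depth 2: {3,4,7}  total {0,3,4,6,7}
depth 3: {2}  total {0,2,3,4,6,7}
Reach set: {0,2,3,4,6,7}
witness 2: a·a·c

Answer: REACHABLE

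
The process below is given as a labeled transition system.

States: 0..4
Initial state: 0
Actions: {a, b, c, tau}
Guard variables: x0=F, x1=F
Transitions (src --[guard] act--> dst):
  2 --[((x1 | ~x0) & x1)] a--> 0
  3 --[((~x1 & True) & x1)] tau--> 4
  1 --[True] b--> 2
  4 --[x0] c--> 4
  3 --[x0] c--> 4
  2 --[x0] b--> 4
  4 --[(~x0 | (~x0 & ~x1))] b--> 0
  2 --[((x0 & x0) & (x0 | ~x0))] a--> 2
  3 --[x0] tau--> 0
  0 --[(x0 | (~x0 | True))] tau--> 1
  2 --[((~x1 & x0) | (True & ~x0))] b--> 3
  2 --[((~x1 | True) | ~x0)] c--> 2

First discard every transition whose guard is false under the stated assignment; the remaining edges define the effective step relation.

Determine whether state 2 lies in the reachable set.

5 transition(s) survive guard evaluation.
depth 0: {0}
depth 1: {1}  cumulative {0,1}
depth 2: {2}  cumulative {0,1,2}
depth 3: {3}  cumulative {0,1,2,3}
R = {0,1,2,3}
trace reaching 2: tau·b

Answer: REACHABLE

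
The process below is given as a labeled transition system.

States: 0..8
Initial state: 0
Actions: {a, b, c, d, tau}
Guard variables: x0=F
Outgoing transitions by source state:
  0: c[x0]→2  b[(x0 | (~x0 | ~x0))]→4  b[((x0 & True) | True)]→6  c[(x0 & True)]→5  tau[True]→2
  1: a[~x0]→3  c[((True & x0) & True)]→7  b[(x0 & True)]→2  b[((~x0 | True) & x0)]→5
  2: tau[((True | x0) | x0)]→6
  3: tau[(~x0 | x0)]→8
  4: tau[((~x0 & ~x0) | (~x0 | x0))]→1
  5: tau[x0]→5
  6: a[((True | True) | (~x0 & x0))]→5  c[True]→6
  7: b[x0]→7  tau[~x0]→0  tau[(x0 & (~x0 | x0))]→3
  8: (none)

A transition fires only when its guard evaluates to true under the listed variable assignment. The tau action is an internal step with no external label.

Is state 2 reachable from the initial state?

After dropping false guards: 10 live edges.
depth 0: {0}
depth 1: {2,4,6}  cumulative {0,2,4,6}
depth 2: {1,5}  cumulative {0,1,2,4,5,6}
depth 3: {3}  cumulative {0,1,2,3,4,5,6}
depth 4: {8}  cumulative {0,1,2,3,4,5,6,8}
R = {0,1,2,3,4,5,6,8}
witness 2: tau

Answer: REACHABLE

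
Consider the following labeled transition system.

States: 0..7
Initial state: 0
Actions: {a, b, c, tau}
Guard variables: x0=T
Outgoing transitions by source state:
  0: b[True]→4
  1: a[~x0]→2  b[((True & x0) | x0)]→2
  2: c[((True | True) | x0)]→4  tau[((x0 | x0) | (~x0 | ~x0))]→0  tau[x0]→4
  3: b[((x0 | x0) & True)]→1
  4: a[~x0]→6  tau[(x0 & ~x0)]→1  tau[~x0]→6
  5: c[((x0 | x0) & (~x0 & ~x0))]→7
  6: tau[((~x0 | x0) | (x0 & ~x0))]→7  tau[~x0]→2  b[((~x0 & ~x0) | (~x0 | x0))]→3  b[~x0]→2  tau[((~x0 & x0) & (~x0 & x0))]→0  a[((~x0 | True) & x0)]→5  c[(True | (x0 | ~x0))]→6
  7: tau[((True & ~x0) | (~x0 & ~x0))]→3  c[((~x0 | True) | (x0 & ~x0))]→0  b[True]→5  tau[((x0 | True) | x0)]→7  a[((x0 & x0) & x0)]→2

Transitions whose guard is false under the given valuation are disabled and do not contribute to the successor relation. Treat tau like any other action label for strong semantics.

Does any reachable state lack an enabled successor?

R = {0,4}
  0: b→4  [1 out]
  4: ∅  [no exit]
trace reaching 4: b

Answer: DEADLOCK at state 4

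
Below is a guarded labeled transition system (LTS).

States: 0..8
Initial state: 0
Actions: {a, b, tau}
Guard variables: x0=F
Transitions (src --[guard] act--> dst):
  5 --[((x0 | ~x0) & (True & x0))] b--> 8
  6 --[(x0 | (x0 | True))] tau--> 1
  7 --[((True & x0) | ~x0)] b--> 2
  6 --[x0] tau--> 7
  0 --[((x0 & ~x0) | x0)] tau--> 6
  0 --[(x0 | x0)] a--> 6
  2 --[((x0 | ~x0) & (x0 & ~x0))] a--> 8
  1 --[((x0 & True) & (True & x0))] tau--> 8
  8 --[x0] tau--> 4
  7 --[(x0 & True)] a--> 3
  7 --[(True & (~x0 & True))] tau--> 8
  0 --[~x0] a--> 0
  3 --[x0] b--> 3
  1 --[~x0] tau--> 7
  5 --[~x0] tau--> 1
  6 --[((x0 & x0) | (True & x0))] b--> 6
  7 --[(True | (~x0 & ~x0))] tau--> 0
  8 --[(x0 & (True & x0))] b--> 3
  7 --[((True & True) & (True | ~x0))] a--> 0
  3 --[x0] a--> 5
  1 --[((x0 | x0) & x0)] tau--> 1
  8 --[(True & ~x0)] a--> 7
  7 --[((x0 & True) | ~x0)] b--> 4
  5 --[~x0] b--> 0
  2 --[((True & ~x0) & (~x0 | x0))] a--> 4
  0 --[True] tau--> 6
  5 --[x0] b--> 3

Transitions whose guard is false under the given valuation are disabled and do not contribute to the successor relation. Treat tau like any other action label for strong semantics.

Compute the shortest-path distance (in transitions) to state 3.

Answer: UNREACHABLE

Trace:
Breadth-first toward 3:
  L0 = {0}
  L1 = {6}
  L2 = {1}
  L3 = {7}
  L4 = {2,4,8}
3 never appears.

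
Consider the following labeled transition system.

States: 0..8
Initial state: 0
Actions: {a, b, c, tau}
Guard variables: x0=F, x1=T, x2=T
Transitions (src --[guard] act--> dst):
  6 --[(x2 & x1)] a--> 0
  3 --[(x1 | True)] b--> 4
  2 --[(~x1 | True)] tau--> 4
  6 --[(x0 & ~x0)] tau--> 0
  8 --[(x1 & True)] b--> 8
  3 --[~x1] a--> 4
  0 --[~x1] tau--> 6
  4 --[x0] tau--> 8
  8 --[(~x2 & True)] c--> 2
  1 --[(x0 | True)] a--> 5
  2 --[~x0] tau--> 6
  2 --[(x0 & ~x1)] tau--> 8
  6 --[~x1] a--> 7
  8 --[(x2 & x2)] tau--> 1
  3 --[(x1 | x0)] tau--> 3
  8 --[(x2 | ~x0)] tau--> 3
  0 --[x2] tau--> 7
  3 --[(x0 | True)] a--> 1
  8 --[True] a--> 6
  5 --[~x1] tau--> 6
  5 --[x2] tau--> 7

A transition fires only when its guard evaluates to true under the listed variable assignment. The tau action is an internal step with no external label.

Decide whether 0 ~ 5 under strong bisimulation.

Answer: BISIMILAR

Working:
Refine partition for ~:
  π0 = {{0,1,2,3,4,5,6,7,8}}
  π1 = {{0,2,5},{1,6},{3,8},{4,7}}
  π2 = {{0,5},{1,6},{2},{3},{4,7},{8}}
Fixed point at round 3; 6 class(es).
class of 0: {0,5}; class of 5: {0,5}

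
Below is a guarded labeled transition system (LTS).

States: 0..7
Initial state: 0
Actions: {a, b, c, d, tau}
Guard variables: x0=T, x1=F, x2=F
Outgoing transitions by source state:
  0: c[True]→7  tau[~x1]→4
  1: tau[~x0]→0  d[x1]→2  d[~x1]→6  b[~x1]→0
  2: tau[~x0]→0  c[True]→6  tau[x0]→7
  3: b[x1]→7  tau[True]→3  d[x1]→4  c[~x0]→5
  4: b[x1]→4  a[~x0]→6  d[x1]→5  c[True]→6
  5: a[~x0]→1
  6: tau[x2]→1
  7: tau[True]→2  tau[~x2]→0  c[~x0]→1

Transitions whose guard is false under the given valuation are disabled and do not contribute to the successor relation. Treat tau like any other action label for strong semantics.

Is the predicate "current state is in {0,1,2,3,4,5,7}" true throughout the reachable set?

Inv-set: {0,1,2,3,4,5,7}
Reachable = {0,2,4,6,7}
  0: ok
  2: ok
  4: ok
  6: VIOLATES
  7: ok
reach 6 via tau·c — violates

Answer: INVARIANT VIOLATED at state 6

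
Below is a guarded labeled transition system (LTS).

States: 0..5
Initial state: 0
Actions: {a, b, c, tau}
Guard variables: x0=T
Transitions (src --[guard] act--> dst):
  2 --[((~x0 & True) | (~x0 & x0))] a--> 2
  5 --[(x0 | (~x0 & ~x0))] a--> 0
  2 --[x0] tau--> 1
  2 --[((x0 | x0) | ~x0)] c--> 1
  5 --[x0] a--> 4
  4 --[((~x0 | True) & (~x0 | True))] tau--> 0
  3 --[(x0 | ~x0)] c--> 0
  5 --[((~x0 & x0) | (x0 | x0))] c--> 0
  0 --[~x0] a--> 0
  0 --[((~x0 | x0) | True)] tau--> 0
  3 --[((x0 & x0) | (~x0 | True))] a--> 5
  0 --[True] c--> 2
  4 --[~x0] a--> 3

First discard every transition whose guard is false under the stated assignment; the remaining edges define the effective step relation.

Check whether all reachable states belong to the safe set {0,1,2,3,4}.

Allowed set {0,1,2,3,4}
Reachable = {0,1,2}
  0: safe
  1: safe
  2: safe

Answer: INVARIANT HOLDS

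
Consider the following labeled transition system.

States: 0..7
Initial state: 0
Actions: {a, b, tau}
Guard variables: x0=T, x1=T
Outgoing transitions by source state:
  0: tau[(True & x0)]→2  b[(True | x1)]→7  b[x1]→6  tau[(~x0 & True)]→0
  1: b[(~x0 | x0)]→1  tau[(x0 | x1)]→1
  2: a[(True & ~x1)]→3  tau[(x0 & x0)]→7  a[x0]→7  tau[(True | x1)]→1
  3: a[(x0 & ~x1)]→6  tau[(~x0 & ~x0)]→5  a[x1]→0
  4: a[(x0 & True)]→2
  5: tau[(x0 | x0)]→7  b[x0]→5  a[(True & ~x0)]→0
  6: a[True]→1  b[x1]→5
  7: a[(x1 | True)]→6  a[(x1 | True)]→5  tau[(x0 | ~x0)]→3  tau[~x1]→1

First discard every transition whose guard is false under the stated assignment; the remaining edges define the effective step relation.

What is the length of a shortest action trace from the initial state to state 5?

Layered search for 5:
  Layer 0: {0}
  Layer 1: {2,6,7}
  Layer 2: {1,3,5}
first hit 5 at d=2 via b·b

Answer: 2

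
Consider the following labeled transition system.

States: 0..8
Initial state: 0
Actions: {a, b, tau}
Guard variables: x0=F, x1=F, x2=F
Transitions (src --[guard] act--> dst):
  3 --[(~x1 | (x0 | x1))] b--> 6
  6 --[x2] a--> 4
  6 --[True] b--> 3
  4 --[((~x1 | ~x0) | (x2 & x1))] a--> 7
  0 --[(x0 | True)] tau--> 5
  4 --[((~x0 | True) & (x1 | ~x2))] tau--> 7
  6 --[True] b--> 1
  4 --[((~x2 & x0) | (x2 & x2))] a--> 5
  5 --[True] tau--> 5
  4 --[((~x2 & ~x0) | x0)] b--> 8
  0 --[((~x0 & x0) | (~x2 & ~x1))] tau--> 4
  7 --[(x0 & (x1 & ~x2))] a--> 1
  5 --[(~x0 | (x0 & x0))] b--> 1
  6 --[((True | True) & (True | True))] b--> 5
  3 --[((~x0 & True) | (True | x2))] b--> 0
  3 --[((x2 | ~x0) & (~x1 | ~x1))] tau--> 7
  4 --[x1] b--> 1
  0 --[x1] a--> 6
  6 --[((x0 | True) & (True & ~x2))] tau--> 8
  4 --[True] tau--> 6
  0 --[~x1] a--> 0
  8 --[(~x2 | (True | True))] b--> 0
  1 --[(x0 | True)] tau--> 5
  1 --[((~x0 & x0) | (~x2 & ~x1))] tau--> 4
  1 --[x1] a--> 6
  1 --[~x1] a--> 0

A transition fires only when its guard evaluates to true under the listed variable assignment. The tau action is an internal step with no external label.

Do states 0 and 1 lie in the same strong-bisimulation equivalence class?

Bisimulation quotient by refinement:
  π0 = {{0,1,2,3,4,5,6,7,8}}
  π1 = {{0,1},{2,7},{3,5,6},{4},{8}}
  π2 = {{0,1},{2,7},{3},{4},{5},{6},{8}}
Fixed point at round 3; 7 class(es).
0∈{0,1}, 1∈{0,1}

Answer: BISIMILAR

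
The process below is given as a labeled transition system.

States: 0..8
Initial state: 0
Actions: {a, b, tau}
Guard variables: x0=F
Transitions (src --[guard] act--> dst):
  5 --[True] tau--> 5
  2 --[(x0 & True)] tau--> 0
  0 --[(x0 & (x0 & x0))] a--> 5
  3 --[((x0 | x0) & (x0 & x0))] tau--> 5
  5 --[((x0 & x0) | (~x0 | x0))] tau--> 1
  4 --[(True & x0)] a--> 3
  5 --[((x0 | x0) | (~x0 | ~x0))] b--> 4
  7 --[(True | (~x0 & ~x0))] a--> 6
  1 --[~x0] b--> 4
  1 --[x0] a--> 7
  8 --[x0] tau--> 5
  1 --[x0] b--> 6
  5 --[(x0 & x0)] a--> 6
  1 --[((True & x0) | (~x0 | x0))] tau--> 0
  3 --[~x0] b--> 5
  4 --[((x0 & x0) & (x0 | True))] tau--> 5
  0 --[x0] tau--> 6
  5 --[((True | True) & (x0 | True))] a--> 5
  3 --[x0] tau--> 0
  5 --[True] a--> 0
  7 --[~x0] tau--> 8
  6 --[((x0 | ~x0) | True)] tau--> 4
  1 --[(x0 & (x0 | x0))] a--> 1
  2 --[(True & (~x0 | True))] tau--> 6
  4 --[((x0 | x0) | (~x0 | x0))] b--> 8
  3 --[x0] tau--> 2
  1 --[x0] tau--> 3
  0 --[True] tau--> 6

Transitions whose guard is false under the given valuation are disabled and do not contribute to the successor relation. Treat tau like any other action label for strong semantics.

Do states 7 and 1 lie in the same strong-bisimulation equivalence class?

Answer: NOT BISIMILAR

Analysis:
Bisimulation quotient by refinement:
  P[0] = {{0,1,2,3,4,5,6,7,8}}
  P[1] = {{0,2,6},{1},{3,4},{5},{7},{8}}
  P[2] = {{0,2},{1},{3},{4},{5},{6},{7},{8}}
8 equivalence class(es) (converged in 3)
[7]={7}  [1]={1}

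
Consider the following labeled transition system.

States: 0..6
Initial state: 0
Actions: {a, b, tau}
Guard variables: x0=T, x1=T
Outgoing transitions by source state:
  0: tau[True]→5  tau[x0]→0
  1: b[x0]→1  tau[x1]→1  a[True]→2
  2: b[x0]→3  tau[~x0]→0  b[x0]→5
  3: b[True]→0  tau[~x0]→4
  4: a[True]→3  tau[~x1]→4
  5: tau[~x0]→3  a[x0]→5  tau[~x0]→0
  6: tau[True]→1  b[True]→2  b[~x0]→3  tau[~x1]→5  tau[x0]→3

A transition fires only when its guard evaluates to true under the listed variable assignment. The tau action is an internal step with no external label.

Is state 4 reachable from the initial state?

After dropping false guards: 13 live edges.
Layer 0: {0}
Layer 1: {5}  total {0,5}
Reachable = {0,5}

Answer: UNREACHABLE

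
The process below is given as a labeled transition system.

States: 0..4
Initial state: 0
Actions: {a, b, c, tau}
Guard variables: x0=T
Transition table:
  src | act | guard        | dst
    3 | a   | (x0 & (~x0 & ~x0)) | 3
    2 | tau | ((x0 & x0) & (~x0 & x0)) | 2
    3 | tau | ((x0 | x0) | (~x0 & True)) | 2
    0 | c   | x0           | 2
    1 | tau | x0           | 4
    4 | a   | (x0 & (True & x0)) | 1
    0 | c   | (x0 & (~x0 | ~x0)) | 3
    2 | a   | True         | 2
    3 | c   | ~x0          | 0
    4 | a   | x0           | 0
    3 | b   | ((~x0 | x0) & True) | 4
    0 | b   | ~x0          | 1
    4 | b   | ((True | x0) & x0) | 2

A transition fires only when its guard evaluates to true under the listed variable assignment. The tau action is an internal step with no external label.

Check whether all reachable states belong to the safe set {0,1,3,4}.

Inv-set: {0,1,3,4}
Reach set: {0,2}
  0: safe
  2: VIOLATES
counterexample path to 2: c

Answer: INVARIANT VIOLATED at state 2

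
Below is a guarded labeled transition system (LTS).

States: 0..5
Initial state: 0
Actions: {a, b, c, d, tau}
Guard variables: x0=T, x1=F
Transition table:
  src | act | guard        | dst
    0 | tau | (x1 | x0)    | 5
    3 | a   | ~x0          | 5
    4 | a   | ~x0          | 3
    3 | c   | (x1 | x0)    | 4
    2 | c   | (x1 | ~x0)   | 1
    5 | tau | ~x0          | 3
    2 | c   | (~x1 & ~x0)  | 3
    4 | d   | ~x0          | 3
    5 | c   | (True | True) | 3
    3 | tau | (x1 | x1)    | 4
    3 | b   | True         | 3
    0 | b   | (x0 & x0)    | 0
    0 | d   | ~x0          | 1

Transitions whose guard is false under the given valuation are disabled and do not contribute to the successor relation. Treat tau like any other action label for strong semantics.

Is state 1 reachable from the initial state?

5 transition(s) survive guard evaluation.
Layer 0: {0}
Layer 1: {5}  cumulative {0,5}
Layer 2: {3}  cumulative {0,3,5}
Layer 3: {4}  cumulative {0,3,4,5}
Reachable = {0,3,4,5}

Answer: UNREACHABLE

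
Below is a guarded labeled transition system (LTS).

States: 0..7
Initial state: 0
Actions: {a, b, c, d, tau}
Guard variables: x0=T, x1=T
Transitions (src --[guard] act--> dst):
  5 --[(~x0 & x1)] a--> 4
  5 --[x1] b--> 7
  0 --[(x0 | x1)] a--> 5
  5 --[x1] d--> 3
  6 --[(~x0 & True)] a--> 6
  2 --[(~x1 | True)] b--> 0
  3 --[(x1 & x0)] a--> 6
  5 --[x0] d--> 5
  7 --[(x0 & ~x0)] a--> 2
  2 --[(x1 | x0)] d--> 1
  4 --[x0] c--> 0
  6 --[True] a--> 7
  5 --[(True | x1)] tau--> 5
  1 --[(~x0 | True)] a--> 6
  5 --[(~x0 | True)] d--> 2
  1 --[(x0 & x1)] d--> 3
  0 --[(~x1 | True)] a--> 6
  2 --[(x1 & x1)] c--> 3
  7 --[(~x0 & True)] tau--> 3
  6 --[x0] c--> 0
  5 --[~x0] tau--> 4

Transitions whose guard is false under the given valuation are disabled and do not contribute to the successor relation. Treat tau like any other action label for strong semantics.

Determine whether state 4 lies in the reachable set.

After dropping false guards: 16 live edges.
L0 = {0}
L1 = {5,6}  cumulative {0,5,6}
L2 = {2,3,7}  cumulative {0,2,3,5,6,7}
L3 = {1}  cumulative {0,1,2,3,5,6,7}
R = {0,1,2,3,5,6,7}

Answer: UNREACHABLE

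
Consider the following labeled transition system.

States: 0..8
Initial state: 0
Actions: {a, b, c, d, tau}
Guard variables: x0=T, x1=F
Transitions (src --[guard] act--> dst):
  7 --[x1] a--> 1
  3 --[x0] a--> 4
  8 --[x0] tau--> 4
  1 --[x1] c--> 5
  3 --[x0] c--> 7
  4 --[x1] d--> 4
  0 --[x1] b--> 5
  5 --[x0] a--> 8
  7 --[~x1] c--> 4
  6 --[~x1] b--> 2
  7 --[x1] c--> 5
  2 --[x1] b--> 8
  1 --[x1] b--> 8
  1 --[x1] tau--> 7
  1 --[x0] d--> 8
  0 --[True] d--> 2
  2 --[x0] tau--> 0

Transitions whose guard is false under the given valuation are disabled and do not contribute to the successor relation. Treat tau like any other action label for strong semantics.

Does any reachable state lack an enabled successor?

Reachable = {0,2}
  0: d→2  [1 exit(s)]
  2: tau→0  [1 exit(s)]

Answer: DEADLOCK-FREE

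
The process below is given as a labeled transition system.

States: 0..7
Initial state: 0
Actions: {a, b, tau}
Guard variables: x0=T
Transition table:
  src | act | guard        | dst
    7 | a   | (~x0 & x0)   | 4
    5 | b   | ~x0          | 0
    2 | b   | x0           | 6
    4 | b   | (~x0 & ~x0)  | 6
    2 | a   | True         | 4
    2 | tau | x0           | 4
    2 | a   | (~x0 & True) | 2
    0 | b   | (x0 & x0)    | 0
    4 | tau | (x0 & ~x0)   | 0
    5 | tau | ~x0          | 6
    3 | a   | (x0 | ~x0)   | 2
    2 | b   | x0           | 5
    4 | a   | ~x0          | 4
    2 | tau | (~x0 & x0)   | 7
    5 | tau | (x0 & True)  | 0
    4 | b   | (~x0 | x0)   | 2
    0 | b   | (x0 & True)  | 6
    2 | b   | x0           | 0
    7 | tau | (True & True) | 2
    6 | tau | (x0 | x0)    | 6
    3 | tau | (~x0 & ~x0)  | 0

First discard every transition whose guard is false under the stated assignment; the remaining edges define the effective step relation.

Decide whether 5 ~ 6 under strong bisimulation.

Bisimulation quotient by refinement:
  P[0] = {{0,1,2,3,4,5,6,7}}
  P[1] = {{0,4},{1},{2},{3},{5,6,7}}
  P[2] = {{0},{1},{2},{3},{4},{5},{6},{7}}
Fixed point at round 3; 8 class(es).
[5]={5}  [6]={6}

Answer: NOT BISIMILAR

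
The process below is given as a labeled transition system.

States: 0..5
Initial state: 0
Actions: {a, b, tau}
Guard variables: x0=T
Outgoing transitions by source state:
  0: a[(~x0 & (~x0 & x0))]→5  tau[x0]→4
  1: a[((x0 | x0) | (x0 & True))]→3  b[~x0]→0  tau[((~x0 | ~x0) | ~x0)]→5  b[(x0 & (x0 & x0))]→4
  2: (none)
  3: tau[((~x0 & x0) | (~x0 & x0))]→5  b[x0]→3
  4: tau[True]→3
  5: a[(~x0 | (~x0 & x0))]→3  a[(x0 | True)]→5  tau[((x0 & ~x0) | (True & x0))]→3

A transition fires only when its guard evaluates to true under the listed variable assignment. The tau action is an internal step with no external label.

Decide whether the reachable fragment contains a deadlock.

Reach set: {0,3,4}
  0: tau→4  [deg 1]
  3: b→3  [deg 1]
  4: tau→3  [deg 1]

Answer: DEADLOCK-FREE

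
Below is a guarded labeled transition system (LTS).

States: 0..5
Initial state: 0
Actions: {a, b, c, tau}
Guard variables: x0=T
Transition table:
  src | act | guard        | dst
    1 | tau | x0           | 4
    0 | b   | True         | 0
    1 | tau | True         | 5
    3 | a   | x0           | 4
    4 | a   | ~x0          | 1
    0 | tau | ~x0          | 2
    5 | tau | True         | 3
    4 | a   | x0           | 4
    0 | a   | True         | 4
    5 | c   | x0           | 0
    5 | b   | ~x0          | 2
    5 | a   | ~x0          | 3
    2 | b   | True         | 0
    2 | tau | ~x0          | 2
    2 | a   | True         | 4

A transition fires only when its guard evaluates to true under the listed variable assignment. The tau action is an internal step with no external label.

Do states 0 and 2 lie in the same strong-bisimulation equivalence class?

Refine partition for ~:
  round 0: {{0,1,2,3,4,5}}
  round 1: {{0,2},{1},{3,4},{5}}
4 equivalence class(es) (converged in 2)
[0]={0,2}  [2]={0,2}

Answer: BISIMILAR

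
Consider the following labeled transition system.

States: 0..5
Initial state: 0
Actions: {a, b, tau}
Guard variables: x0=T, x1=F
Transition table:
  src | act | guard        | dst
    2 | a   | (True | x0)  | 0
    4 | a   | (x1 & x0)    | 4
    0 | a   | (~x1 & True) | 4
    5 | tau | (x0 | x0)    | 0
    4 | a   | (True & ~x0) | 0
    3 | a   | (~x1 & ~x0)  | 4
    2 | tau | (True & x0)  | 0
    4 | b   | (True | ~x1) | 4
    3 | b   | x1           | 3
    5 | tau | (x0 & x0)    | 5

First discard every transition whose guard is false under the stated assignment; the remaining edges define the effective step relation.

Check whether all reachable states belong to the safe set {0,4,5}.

Safe = {0,4,5}
R = {0,4}
  0: ok
  4: ok

Answer: INVARIANT HOLDS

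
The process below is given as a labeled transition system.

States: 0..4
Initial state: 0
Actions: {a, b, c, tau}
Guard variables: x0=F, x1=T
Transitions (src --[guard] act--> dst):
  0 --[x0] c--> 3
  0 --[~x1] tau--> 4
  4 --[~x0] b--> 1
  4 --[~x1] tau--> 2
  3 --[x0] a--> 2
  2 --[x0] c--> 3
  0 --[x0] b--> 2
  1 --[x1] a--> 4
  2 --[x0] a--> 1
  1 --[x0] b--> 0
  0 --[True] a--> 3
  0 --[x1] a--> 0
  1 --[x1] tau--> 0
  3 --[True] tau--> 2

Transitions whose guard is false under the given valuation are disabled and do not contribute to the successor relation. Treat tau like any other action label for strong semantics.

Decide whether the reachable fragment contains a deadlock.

R = {0,2,3}
  0: a→0  a→3  [2 exit(s)]
  2: ∅  [deadlock]
  3: tau→2  [1 exit(s)]
witness 2: a·tau

Answer: DEADLOCK at state 2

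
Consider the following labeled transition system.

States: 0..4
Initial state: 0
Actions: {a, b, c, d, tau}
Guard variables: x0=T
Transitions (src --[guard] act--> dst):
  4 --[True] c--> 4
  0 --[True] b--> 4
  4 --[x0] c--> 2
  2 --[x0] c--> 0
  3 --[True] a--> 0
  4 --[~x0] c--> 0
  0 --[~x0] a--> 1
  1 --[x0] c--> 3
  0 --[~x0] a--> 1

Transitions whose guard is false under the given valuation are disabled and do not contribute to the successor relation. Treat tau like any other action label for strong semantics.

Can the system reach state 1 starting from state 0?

6 transition(s) survive guard evaluation.
Layer 0: {0}
Layer 1: {4}  now seen {0,4}
Layer 2: {2}  now seen {0,2,4}
Reachable = {0,2,4}

Answer: UNREACHABLE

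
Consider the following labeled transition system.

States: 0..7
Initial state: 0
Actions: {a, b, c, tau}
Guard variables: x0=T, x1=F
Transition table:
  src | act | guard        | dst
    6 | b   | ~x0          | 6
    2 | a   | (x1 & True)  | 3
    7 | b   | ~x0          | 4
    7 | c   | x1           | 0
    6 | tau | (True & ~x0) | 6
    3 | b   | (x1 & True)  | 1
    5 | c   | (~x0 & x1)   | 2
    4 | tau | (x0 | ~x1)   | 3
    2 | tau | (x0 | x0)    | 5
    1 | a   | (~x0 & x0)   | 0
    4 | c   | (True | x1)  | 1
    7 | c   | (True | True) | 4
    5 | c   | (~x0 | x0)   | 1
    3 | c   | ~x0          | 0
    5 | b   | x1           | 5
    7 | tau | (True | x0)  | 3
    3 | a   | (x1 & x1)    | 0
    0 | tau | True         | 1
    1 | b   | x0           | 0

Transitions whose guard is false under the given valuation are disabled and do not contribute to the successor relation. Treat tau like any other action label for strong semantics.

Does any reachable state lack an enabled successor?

Reachable = {0,1}
  0: tau→1  [1 exit(s)]
  1: b→0  [1 exit(s)]

Answer: DEADLOCK-FREE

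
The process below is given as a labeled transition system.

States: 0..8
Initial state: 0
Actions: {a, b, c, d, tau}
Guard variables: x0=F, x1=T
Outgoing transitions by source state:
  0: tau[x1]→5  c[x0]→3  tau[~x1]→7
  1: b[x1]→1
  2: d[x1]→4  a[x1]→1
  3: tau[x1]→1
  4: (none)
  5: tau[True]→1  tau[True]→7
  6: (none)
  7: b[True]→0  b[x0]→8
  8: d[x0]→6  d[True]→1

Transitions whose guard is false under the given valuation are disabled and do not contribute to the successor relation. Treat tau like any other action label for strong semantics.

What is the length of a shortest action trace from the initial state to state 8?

Answer: UNREACHABLE

Working:
Layered search for 8:
  Layer 0: {0}
  Layer 1: {5}
  Layer 2: {1,7}
8 never appears.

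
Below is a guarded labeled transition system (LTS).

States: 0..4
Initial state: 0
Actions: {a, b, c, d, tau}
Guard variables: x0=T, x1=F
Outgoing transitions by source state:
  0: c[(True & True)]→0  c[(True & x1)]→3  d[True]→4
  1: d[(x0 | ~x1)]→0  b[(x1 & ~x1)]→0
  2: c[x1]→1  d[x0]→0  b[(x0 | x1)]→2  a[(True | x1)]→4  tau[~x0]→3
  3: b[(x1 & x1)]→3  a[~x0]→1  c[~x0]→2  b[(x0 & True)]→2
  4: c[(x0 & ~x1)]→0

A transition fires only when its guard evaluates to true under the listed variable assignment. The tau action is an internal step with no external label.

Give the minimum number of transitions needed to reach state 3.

Layered search for 3:
  L0 = {0}
  L1 = {4}
3 never appears.

Answer: UNREACHABLE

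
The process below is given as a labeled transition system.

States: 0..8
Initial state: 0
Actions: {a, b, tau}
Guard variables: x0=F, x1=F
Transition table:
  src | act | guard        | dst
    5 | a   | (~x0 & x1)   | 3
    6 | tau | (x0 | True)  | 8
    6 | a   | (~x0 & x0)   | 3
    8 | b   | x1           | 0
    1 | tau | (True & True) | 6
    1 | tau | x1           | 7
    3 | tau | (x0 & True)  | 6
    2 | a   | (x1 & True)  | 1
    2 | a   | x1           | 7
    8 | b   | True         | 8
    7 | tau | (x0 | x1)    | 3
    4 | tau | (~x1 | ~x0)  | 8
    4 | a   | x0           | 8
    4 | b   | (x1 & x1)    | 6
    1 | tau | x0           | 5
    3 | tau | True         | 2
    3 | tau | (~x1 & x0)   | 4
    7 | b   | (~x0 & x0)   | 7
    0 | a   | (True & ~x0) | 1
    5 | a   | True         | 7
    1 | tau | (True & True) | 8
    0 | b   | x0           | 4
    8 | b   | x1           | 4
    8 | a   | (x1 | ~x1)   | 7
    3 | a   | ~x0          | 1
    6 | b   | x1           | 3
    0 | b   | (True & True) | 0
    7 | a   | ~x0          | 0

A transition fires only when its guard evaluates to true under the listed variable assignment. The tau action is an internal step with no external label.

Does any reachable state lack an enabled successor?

Answer: DEADLOCK-FREE

Trace:
Reachable = {0,1,6,7,8}
  0: a→1  b→0  [deg 2]
  1: tau→6  tau→8  [deg 2]
  6: tau→8  [deg 1]
  7: a→0  [deg 1]
  8: a→7  b→8  [deg 2]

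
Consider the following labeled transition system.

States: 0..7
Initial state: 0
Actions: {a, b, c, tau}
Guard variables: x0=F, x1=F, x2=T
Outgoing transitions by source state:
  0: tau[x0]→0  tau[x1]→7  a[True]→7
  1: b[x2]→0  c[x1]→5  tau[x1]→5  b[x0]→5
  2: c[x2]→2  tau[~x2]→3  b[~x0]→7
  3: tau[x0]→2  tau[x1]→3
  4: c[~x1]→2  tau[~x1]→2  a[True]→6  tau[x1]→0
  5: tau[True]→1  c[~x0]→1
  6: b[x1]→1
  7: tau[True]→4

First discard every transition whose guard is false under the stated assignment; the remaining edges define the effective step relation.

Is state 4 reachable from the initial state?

10 transition(s) survive guard evaluation.
depth 0: {0}
depth 1: {7}  now seen {0,7}
depth 2: {4}  now seen {0,4,7}
depth 3: {2,6}  now seen {0,2,4,6,7}
Reach set: {0,2,4,6,7}
Path to 4: a·tau

Answer: REACHABLE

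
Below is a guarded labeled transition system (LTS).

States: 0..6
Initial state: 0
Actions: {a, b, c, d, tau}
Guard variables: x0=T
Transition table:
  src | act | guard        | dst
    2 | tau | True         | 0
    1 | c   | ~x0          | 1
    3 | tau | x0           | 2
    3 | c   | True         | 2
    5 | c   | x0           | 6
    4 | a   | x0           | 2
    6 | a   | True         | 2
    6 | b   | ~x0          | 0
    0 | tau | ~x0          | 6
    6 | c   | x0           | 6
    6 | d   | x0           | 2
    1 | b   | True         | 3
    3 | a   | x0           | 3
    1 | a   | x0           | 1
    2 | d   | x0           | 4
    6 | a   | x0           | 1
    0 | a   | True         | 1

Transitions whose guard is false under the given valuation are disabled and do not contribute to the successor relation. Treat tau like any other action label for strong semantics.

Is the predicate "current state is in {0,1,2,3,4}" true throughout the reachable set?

Answer: INVARIANT HOLDS

Analysis:
Allowed set {0,1,2,3,4}
Reach set: {0,1,2,3,4}
  0: ok
  1: ok
  2: ok
  3: ok
  4: ok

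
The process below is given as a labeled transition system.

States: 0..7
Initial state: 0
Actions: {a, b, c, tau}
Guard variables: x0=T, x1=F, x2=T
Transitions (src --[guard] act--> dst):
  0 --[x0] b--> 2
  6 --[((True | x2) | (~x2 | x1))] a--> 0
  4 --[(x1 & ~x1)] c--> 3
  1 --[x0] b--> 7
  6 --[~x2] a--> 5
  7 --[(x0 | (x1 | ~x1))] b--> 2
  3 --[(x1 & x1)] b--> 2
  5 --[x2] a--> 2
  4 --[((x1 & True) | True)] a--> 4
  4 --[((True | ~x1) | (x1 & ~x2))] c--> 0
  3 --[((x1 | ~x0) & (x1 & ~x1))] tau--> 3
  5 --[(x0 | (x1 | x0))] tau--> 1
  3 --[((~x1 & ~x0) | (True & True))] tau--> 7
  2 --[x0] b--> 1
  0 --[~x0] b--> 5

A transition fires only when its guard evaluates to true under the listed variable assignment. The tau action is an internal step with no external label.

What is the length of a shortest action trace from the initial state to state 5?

Answer: UNREACHABLE

Trace:
BFS to 5:
  depth 0: {0}
  depth 1: {2}
  depth 2: {1}
  depth 3: {7}
5 never appears.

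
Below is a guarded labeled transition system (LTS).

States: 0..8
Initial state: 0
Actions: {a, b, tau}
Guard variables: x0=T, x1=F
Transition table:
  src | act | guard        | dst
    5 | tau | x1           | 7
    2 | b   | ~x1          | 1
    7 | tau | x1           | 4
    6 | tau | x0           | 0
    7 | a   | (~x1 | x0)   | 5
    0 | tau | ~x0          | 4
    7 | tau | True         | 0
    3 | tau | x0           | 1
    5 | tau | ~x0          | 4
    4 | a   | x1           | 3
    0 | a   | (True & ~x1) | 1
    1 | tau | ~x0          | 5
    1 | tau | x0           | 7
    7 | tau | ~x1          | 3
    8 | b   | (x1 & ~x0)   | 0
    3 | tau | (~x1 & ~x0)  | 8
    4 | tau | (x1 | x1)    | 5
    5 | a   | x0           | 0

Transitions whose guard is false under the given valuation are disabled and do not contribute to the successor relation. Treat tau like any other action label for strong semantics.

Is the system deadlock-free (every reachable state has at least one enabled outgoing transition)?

Answer: DEADLOCK-FREE

Working:
Reach set: {0,1,3,5,7}
  0: a→1  [deg 1]
  1: tau→7  [deg 1]
  3: tau→1  [deg 1]
  5: a→0  [deg 1]
  7: a→5  tau→0  tau→3  [deg 3]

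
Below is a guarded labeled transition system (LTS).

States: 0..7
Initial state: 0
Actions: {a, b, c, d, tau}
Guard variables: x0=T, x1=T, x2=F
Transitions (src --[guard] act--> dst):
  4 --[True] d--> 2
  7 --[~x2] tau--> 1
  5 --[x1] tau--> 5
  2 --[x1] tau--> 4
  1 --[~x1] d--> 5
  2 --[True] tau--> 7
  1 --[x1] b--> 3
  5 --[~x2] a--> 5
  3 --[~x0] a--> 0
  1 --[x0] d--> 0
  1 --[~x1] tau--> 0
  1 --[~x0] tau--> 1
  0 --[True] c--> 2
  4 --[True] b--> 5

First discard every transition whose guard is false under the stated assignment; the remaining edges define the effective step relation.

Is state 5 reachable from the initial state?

Answer: REACHABLE

Working:
After dropping false guards: 10 live edges.
L0 = {0}
L1 = {2}  now seen {0,2}
L2 = {4,7}  now seen {0,2,4,7}
L3 = {1,5}  now seen {0,1,2,4,5,7}
L4 = {3}  now seen {0,1,2,3,4,5,7}
Reachable = {0,1,2,3,4,5,7}
trace reaching 5: c·tau·b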